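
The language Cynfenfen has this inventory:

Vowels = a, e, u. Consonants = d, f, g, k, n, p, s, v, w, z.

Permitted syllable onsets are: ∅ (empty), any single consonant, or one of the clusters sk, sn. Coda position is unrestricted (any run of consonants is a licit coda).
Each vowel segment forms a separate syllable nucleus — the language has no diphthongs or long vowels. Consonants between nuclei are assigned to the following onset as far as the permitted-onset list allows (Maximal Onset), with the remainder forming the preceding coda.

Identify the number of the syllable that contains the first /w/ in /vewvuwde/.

Nuclei (vowels): e, u, e → 3 syllables.
V1 /e/ – V2 /u/: /wv/; trying suffixes from longest down, /v/ is the first permitted one, so coda /w/ | onset /v/.
V2 /u/ – V3 /e/: /wd/; trying suffixes from longest down, /d/ is the first permitted one, so coda /w/ | onset /d/.
Result: vew.vuw.de.
The first /w/ is in the coda of syllable 1 (/vew/).

1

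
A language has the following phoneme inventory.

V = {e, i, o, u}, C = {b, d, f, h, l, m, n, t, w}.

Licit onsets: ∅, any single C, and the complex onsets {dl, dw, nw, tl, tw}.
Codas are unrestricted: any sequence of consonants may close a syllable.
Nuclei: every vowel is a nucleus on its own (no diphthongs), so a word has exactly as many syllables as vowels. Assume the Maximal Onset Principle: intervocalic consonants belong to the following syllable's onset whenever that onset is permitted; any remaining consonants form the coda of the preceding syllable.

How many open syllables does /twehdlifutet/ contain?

Vowels present: e, i, u, e; each is a nucleus, giving 4 syllables.
σ1/σ2 boundary: /hdl/ splits as /h/ + /dl/ (/dl/ is the longest suffix that is a licit onset).
σ2/σ3 boundary: just /f/ — single C goes to the following onset.
σ3/σ4 boundary: /t/ → onset of the next syllable (single consonants are always licit onsets).
Result: tweh.dli.fu.tet.
Classifying each syllable: /tweh/ (closed), /dli/ (open), /fu/ (open), /tet/ (closed).
Open syllables: 2.

2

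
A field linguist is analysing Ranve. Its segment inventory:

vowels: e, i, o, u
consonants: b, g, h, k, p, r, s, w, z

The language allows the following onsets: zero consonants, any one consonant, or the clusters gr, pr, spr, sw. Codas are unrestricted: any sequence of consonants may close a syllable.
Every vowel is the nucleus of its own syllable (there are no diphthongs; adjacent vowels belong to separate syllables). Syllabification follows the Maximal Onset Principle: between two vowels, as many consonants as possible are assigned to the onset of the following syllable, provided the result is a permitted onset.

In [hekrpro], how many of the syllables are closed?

Nuclei (vowels): e, o → 2 syllables.
σ1/σ2 boundary: /krpr/ — longest licit onset from the right is /pr/, leaving /kr/ as coda.
Result: hekr.pro.
Classifying each syllable: /hekr/ (closed), /pro/ (open).
Closed syllables: 1.

1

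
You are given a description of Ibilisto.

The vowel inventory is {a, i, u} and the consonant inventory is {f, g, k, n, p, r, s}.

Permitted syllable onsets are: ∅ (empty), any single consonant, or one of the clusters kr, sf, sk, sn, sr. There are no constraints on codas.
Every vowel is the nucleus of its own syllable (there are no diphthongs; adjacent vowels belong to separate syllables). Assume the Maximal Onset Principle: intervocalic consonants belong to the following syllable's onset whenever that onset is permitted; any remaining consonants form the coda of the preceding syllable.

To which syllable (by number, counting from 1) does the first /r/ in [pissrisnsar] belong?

2

The vowels are i, i, a — 3 nuclei, so 3 syllables.
Between /i/ (V1) and /i/ (V2): cluster /ssr/ — the longest permitted-onset suffix is /sr/; onset = /sr/, preceding coda = /s/.
Between /i/ (V2) and /a/ (V3): cluster /sns/ — the longest permitted-onset suffix is /s/; onset = /s/, preceding coda = /sn/.
Putting it together: pis.srisn.sar.
The first /r/ is in the onset of syllable 2 (/srisn/).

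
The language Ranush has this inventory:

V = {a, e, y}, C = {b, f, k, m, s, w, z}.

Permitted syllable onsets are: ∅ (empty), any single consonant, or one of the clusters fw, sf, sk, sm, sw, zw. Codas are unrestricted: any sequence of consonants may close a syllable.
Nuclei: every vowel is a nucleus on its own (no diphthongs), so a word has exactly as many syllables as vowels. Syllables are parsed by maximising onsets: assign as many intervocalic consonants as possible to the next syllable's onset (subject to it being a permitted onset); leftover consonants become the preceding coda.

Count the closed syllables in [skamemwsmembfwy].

2

The vowels are a, e, e, y — 4 nuclei, so 4 syllables.
Between /a/ (V1) and /e/ (V2): just /m/ — single C goes to the following onset.
Between /e/ (V2) and /e/ (V3): cluster /mwsm/ — the longest permitted-onset suffix is /sm/; onset = /sm/, preceding coda = /mw/.
Between /e/ (V3) and /y/ (V4): cluster /mbfw/ — the longest permitted-onset suffix is /fw/; onset = /fw/, preceding coda = /mb/.
Result: ska.memw.smemb.fwy.
Classifying each syllable: /ska/ (open), /memw/ (closed), /smemb/ (closed), /fwy/ (open).
Closed syllables: 2.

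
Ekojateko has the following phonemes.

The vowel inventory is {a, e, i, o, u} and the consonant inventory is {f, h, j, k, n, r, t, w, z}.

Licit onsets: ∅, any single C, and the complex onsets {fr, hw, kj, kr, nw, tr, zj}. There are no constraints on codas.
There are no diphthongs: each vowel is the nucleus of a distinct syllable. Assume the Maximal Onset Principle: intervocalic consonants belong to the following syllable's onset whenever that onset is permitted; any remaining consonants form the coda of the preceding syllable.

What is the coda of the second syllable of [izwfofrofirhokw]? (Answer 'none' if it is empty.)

The vowels are i, o, o, i, o — 5 nuclei, so 5 syllables.
Between /i/ (V1) and /o/ (V2): /zwf/ — longest licit onset from the right is /f/, leaving /zw/ as coda.
Between /o/ (V2) and /o/ (V3): cluster /fr/ — /fr/ is itself a permitted onset, so the whole cluster goes right; preceding coda = ∅.
Between /o/ (V3) and /i/ (V4): just /f/ — single C goes to the following onset.
Between /i/ (V4) and /o/ (V5): /rh/; trying suffixes from longest down, /h/ is the first permitted one, so coda /r/ | onset /h/.
So the parse is izw.fo.fro.fir.hokw.
Syllable 2 is /fo/: onset /f/, nucleus /o/, coda ∅.

none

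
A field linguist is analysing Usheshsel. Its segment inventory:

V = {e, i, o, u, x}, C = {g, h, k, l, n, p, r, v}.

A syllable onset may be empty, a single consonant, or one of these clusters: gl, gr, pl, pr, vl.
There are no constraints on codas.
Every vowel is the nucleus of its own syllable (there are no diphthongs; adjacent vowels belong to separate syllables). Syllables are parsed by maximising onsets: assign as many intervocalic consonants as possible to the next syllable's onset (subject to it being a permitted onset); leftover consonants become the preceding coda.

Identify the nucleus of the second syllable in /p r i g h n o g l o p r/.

Vowels present: i, o, o; each is a nucleus, giving 3 syllables.
The second nucleus (vowel 2 from the left) is /o/.

o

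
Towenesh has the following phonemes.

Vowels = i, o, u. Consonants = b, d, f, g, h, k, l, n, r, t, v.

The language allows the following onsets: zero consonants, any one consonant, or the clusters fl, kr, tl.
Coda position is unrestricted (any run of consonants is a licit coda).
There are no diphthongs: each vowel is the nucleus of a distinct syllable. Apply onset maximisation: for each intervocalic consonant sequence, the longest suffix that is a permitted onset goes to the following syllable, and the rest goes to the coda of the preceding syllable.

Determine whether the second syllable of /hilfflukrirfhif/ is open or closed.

open

Vowels present: i, u, i, i; each is a nucleus, giving 4 syllables.
σ1/σ2 boundary: /lffl/ splits as /lf/ + /fl/ (/fl/ is the longest suffix that is a licit onset).
σ2/σ3 boundary: /kr/ is a licit onset in full, so it all attaches to the next syllable.
σ3/σ4 boundary: /rfh/ splits as /rf/ + /h/ (/h/ is the longest suffix that is a licit onset).
Result: hilf.flu.krirf.hif.
Syllable 2 is /flu/; it ends in its nucleus with no coda, so it is open.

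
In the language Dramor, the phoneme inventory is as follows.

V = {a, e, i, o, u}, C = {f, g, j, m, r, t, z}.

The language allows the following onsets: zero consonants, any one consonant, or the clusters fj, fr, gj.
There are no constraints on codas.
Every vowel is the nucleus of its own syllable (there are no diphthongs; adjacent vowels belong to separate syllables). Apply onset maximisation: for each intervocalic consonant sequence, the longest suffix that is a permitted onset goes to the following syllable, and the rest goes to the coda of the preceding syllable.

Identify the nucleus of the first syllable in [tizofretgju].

i

Vowels present: i, o, e, u; each is a nucleus, giving 4 syllables.
The first nucleus (vowel 1 from the left) is /i/.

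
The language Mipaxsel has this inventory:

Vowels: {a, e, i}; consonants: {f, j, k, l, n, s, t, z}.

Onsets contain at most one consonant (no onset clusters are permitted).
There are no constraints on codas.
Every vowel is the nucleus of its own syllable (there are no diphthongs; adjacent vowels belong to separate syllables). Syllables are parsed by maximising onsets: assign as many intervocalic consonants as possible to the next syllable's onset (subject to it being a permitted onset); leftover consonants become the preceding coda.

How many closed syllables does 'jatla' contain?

Vowels present: a, a; each is a nucleus, giving 2 syllables.
σ1/σ2 boundary: /tl/; trying suffixes from longest down, /l/ is the first permitted one, so coda /t/ | onset /l/.
Syllabification: jat.la.
Classifying each syllable: /jat/ (closed), /la/ (open).
Closed syllables: 1.

1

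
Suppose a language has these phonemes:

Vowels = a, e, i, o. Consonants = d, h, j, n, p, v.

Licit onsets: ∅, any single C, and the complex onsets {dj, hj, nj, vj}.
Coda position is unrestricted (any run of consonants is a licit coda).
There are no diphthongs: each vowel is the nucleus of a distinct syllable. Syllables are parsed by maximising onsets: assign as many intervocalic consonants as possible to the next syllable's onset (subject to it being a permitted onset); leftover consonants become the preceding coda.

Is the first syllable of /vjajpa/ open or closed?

closed

The vowels are a, a — 2 nuclei, so 2 syllables.
Between /a/ (V1) and /a/ (V2): /jp/ splits as /j/ + /p/ (/p/ is the longest suffix that is a licit onset).
Putting it together: vjaj.pa.
Syllable 1 is /vjaj/ with coda /j/, so it is closed.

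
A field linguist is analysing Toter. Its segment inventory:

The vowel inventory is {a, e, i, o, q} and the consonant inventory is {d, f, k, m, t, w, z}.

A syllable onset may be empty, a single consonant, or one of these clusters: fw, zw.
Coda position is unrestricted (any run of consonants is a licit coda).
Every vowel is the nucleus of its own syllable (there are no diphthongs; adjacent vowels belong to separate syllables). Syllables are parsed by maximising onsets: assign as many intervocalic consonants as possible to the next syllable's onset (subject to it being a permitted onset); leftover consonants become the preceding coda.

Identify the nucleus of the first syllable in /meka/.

e

Vowels present: e, a; each is a nucleus, giving 2 syllables.
The first nucleus (vowel 1 from the left) is /e/.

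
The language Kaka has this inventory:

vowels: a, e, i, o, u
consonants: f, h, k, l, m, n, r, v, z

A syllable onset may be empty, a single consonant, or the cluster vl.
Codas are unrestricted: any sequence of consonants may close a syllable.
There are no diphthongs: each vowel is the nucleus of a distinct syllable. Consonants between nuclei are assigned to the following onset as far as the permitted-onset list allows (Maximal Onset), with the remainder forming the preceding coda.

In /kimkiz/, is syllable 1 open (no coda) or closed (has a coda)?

closed

Vowels present: i, i; each is a nucleus, giving 2 syllables.
/i…i/ gap (V1→V2): /mk/ — longest licit onset from the right is /k/, leaving /m/ as coda.
So the parse is kim.kiz.
Syllable 1 is /kim/ with coda /m/, so it is closed.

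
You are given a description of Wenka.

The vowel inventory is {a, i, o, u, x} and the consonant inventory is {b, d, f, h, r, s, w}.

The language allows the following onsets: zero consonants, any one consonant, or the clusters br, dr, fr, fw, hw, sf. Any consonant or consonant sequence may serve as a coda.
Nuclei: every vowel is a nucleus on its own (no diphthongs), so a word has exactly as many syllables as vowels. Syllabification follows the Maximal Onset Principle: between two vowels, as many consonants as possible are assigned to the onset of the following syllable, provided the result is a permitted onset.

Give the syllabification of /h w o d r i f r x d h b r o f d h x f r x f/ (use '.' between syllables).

hwo.dri.frxdh.brofd.hx.frxf

Vowels present: o, i, x, o, x, x; each is a nucleus, giving 6 syllables.
σ1/σ2 boundary: /dr/ — entire cluster is a permitted onset → onset /dr/, coda ∅.
σ2/σ3 boundary: /fr/ is a licit onset in full, so it all attaches to the next syllable.
σ3/σ4 boundary: /dhbr/ splits as /dh/ + /br/ (/br/ is the longest suffix that is a licit onset).
σ4/σ5 boundary: /fdh/; trying suffixes from longest down, /h/ is the first permitted one, so coda /fd/ | onset /h/.
σ5/σ6 boundary: /fr/ — entire cluster is a permitted onset → onset /fr/, coda ∅.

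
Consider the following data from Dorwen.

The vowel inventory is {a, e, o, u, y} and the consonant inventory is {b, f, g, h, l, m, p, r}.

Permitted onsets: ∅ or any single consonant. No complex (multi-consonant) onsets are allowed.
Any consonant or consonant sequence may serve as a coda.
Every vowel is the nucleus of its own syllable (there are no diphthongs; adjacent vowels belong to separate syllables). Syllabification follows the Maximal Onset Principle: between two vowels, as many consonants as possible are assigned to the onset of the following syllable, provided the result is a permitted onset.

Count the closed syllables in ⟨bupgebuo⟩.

The vowels are u, e, u, o — 4 nuclei, so 4 syllables.
σ1/σ2 boundary: /pg/ — longest licit onset from the right is /g/, leaving /p/ as coda.
σ2/σ3 boundary: just /b/ — single C goes to the following onset.
σ3/σ4 boundary: nothing intervenes; syllable break is V.V.
Result: bup.ge.bu.o.
Classifying each syllable: /bup/ (closed), /ge/ (open), /bu/ (open), /o/ (open).
Closed syllables: 1.

1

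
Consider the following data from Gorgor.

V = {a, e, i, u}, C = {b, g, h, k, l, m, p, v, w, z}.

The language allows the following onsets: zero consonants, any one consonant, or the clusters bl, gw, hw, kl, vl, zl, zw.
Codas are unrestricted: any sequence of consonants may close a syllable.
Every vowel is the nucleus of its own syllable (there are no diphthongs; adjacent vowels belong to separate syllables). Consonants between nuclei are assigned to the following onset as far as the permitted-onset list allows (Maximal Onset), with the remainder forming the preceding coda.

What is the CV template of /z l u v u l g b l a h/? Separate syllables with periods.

CCV.CVCC.CCVC

Nuclei (vowels): u, u, a → 3 syllables.
V1 /u/ – V2 /u/: just /v/ — single C goes to the following onset.
V2 /u/ – V3 /a/: /lgbl/; trying suffixes from longest down, /bl/ is the first permitted one, so coda /lg/ | onset /bl/.
Result: zlu.vulg.blah.
Mapping each syllable to C/V: /zlu/ → CCV, /vulg/ → CVCC, /blah/ → CCVC.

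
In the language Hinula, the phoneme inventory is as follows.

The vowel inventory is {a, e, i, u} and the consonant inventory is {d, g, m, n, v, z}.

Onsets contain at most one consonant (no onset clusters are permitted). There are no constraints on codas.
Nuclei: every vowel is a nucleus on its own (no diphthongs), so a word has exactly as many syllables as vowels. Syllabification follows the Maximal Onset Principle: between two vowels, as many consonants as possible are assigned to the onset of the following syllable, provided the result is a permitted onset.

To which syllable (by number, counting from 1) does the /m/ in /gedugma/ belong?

3

Vowels present: e, u, a; each is a nucleus, giving 3 syllables.
V1 /e/ – V2 /u/: /d/ is a single consonant, so it becomes the next onset.
V2 /u/ – V3 /a/: /gm/ — longest licit onset from the right is /m/, leaving /g/ as coda.
So the parse is ge.dug.ma.
The /m/ is in the onset of syllable 3 (/ma/).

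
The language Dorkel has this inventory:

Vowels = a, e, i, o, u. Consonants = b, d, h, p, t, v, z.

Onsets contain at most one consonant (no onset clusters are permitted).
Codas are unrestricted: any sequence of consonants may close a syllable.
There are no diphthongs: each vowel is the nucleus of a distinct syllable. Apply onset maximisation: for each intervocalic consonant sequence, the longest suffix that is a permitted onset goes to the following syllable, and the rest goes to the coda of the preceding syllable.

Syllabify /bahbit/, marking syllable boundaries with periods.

Nuclei (vowels): a, i → 2 syllables.
σ1/σ2 boundary: /hb/ — longest licit onset from the right is /b/, leaving /h/ as coda.

bah.bit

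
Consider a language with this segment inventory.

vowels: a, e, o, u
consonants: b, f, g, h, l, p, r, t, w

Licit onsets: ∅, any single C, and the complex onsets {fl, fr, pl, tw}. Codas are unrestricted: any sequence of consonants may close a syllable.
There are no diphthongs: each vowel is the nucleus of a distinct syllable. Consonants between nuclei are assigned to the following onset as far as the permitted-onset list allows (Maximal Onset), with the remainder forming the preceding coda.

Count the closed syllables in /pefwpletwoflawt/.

2

Nuclei (vowels): e, e, o, a → 4 syllables.
/e…e/ gap (V1→V2): /fwpl/; trying suffixes from longest down, /pl/ is the first permitted one, so coda /fw/ | onset /pl/.
/e…o/ gap (V2→V3): cluster /tw/ — /tw/ is itself a permitted onset, so the whole cluster goes right; preceding coda = ∅.
/o…a/ gap (V3→V4): /fl/ — entire cluster is a permitted onset → onset /fl/, coda ∅.
Syllabification: pefw.ple.two.flawt.
Classifying each syllable: /pefw/ (closed), /ple/ (open), /two/ (open), /flawt/ (closed).
Closed syllables: 2.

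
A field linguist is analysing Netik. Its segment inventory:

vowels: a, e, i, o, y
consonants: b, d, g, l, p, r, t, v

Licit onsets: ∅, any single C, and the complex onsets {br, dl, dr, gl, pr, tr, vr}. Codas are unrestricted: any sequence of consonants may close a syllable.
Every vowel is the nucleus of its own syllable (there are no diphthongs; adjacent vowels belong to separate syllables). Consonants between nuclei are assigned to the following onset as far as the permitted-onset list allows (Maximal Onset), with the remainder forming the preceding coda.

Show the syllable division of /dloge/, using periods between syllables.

The vowels are o, e — 2 nuclei, so 2 syllables.
V1 /o/ – V2 /e/: just /g/ — single C goes to the following onset.

dlo.ge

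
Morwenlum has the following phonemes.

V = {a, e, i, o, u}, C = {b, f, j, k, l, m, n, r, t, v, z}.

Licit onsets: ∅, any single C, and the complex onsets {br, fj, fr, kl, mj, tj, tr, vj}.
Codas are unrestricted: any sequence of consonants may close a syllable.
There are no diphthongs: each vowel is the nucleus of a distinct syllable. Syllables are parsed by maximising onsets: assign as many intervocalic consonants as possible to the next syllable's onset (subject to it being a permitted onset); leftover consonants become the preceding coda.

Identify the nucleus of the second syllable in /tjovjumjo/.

The vowels are o, u, o — 3 nuclei, so 3 syllables.
The second nucleus (vowel 2 from the left) is /u/.

u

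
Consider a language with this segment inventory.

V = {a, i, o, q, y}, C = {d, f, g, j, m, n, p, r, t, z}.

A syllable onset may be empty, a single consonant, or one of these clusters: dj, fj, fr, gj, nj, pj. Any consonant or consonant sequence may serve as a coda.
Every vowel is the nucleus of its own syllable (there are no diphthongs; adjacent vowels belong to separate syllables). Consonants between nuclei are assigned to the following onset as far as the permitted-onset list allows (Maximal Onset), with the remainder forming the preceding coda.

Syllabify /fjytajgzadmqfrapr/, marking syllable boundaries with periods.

Nuclei (vowels): y, a, a, q, a → 5 syllables.
V1 /y/ – V2 /a/: /t/ → onset of the next syllable (single consonants are always licit onsets).
V2 /a/ – V3 /a/: /jgz/ — longest licit onset from the right is /z/, leaving /jg/ as coda.
V3 /a/ – V4 /q/: /dm/; trying suffixes from longest down, /m/ is the first permitted one, so coda /d/ | onset /m/.
V4 /q/ – V5 /a/: cluster /fr/ — /fr/ is itself a permitted onset, so the whole cluster goes right; preceding coda = ∅.

fjy.tajg.zad.mq.frapr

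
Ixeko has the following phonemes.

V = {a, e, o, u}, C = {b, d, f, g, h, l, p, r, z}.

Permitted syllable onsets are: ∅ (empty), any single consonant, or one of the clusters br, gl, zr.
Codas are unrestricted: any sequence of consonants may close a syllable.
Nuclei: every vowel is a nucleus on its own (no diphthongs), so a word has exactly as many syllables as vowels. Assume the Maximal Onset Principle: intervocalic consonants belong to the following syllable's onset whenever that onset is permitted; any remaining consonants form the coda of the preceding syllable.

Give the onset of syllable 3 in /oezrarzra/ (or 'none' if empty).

Nuclei (vowels): o, e, a, a → 4 syllables.
σ1/σ2 boundary: nothing intervenes; syllable break is V.V.
σ2/σ3 boundary: /zr/ is a licit onset in full, so it all attaches to the next syllable.
σ3/σ4 boundary: /rzr/ — longest licit onset from the right is /zr/, leaving /r/ as coda.
Putting it together: o.e.zrar.zra.
Syllable 3 is /zrar/: onset /zr/, nucleus /a/, coda /r/.

zr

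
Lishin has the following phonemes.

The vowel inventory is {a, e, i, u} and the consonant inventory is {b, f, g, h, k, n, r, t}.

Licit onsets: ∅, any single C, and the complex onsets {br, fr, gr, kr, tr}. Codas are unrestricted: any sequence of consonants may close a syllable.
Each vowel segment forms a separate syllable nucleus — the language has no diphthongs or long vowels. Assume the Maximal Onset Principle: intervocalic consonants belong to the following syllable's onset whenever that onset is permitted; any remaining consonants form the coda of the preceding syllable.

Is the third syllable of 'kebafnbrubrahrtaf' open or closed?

Vowels present: e, a, u, a, a; each is a nucleus, giving 5 syllables.
V1 /e/ – V2 /a/: /b/ → onset of the next syllable (single consonants are always licit onsets).
V2 /a/ – V3 /u/: /fnbr/ splits as /fn/ + /br/ (/br/ is the longest suffix that is a licit onset).
V3 /u/ – V4 /a/: /br/ — entire cluster is a permitted onset → onset /br/, coda ∅.
V4 /a/ – V5 /a/: cluster /hrt/ — the longest permitted-onset suffix is /t/; onset = /t/, preceding coda = /hr/.
Putting it together: ke.bafn.bru.brahr.taf.
Syllable 3 is /bru/; it ends in its nucleus with no coda, so it is open.

open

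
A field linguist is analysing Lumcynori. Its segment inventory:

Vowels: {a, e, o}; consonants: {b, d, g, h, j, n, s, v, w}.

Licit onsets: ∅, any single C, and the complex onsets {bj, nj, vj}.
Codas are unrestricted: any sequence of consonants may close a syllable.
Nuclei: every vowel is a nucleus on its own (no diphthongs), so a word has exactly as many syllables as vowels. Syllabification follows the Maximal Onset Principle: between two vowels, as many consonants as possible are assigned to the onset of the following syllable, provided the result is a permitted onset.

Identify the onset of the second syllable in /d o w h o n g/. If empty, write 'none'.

h

The vowels are o, o — 2 nuclei, so 2 syllables.
V1 /o/ – V2 /o/: /wh/; trying suffixes from longest down, /h/ is the first permitted one, so coda /w/ | onset /h/.
So the parse is dow.hong.
Syllable 2 is /hong/: onset /h/, nucleus /o/, coda /ng/.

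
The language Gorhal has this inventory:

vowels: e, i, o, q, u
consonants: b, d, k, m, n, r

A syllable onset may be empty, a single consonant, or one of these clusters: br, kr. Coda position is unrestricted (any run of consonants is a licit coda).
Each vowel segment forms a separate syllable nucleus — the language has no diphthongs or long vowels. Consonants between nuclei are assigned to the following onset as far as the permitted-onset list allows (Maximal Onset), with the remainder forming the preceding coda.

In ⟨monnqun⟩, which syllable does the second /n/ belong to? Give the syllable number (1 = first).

Vowels present: o, q, u; each is a nucleus, giving 3 syllables.
Between /o/ (V1) and /q/ (V2): cluster /nn/ — the longest permitted-onset suffix is /n/; onset = /n/, preceding coda = /n/.
Between /q/ (V2) and /u/ (V3): hiatus — the boundary sits between the two vowels.
So the parse is mon.nq.un.
The second /n/ is in the onset of syllable 2 (/nq/).

2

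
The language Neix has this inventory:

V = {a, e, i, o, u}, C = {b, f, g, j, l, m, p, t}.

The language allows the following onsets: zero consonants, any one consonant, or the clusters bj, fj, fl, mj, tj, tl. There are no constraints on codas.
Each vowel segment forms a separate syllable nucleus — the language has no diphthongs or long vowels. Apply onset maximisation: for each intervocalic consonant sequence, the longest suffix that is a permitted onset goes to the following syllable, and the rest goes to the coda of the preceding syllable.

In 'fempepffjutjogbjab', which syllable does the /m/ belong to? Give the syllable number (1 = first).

1

Nuclei (vowels): e, e, u, o, a → 5 syllables.
σ1/σ2 boundary: /mp/ splits as /m/ + /p/ (/p/ is the longest suffix that is a licit onset).
σ2/σ3 boundary: /pffj/ splits as /pf/ + /fj/ (/fj/ is the longest suffix that is a licit onset).
σ3/σ4 boundary: /tj/ is a licit onset in full, so it all attaches to the next syllable.
σ4/σ5 boundary: /gbj/ splits as /g/ + /bj/ (/bj/ is the longest suffix that is a licit onset).
So the parse is fem.pepf.fju.tjog.bjab.
The /m/ is in the coda of syllable 1 (/fem/).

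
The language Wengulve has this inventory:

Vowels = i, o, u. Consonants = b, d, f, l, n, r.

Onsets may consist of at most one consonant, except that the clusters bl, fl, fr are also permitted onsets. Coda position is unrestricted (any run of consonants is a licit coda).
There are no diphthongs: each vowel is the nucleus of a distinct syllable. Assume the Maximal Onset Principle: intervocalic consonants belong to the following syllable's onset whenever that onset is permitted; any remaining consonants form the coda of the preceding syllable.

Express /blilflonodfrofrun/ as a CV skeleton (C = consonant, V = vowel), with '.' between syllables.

Nuclei (vowels): i, o, o, o, u → 5 syllables.
Between /i/ (V1) and /o/ (V2): /lfl/; trying suffixes from longest down, /fl/ is the first permitted one, so coda /l/ | onset /fl/.
Between /o/ (V2) and /o/ (V3): /n/ → onset of the next syllable (single consonants are always licit onsets).
Between /o/ (V3) and /o/ (V4): /dfr/ — longest licit onset from the right is /fr/, leaving /d/ as coda.
Between /o/ (V4) and /u/ (V5): cluster /fr/ — /fr/ is itself a permitted onset, so the whole cluster goes right; preceding coda = ∅.
So the parse is blil.flo.nod.fro.frun.
Mapping each syllable to C/V: /blil/ → CCVC, /flo/ → CCV, /nod/ → CVC, /fro/ → CCV, /frun/ → CCVC.

CCVC.CCV.CVC.CCV.CCVC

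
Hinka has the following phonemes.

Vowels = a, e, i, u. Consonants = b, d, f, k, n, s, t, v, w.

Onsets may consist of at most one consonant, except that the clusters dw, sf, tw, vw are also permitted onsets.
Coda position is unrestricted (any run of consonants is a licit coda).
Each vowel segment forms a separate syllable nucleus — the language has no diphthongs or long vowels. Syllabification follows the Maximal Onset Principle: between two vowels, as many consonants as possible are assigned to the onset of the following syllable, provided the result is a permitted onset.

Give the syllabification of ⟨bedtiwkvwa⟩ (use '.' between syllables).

bed.tiwk.vwa

The vowels are e, i, a — 3 nuclei, so 3 syllables.
Between /e/ (V1) and /i/ (V2): /dt/; trying suffixes from longest down, /t/ is the first permitted one, so coda /d/ | onset /t/.
Between /i/ (V2) and /a/ (V3): cluster /wkvw/ — the longest permitted-onset suffix is /vw/; onset = /vw/, preceding coda = /wk/.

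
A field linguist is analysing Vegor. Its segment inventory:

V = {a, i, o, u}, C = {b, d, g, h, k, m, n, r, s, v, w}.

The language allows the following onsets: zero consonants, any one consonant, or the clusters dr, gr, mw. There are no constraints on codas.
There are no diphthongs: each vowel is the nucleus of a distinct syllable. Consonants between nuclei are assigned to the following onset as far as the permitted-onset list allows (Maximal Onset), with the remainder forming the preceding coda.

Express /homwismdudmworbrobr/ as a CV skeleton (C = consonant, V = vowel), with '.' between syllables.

Nuclei (vowels): o, i, u, o, o → 5 syllables.
σ1/σ2 boundary: /mw/ is a licit onset in full, so it all attaches to the next syllable.
σ2/σ3 boundary: /smd/ — longest licit onset from the right is /d/, leaving /sm/ as coda.
σ3/σ4 boundary: /dmw/ — longest licit onset from the right is /mw/, leaving /d/ as coda.
σ4/σ5 boundary: /rbr/ splits as /rb/ + /r/ (/r/ is the longest suffix that is a licit onset).
Result: ho.mwism.dud.mworb.robr.
Mapping each syllable to C/V: /ho/ → CV, /mwism/ → CCVCC, /dud/ → CVC, /mworb/ → CCVCC, /robr/ → CVCC.

CV.CCVCC.CVC.CCVCC.CVCC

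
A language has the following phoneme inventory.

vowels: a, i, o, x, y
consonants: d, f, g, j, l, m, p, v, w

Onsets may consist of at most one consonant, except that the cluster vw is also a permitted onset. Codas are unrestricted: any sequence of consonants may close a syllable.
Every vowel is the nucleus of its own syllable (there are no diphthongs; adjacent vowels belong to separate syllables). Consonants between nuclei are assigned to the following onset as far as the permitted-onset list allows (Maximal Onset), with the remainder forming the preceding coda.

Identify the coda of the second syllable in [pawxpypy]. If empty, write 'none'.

Nuclei (vowels): a, x, y, y → 4 syllables.
Between /a/ (V1) and /x/ (V2): /w/ → onset of the next syllable (single consonants are always licit onsets).
Between /x/ (V2) and /y/ (V3): /p/ is a single consonant, so it becomes the next onset.
Between /y/ (V3) and /y/ (V4): just /p/ — single C goes to the following onset.
Result: pa.wx.py.py.
Syllable 2 is /wx/: onset /w/, nucleus /x/, coda ∅.

none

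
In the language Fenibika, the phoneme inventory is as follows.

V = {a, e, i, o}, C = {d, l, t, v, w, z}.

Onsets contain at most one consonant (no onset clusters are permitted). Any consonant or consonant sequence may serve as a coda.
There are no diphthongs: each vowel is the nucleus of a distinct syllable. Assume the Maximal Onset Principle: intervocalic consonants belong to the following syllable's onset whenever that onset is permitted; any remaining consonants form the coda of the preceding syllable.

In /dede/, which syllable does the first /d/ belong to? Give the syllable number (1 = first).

The vowels are e, e — 2 nuclei, so 2 syllables.
V1 /e/ – V2 /e/: /d/ is a single consonant, so it becomes the next onset.
Result: de.de.
The first /d/ is in the onset of syllable 1 (/de/).

1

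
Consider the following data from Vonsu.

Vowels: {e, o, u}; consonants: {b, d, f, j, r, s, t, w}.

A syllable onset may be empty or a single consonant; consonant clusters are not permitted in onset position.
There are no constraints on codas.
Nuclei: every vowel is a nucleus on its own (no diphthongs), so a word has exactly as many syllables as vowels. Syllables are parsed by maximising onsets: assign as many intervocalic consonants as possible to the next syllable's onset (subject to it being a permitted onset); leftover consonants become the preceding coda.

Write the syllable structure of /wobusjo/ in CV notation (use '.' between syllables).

CV.CVC.CV

The vowels are o, u, o — 3 nuclei, so 3 syllables.
σ1/σ2 boundary: /b/ is a single consonant, so it becomes the next onset.
σ2/σ3 boundary: /sj/ splits as /s/ + /j/ (/j/ is the longest suffix that is a licit onset).
So the parse is wo.bus.jo.
Mapping each syllable to C/V: /wo/ → CV, /bus/ → CVC, /jo/ → CV.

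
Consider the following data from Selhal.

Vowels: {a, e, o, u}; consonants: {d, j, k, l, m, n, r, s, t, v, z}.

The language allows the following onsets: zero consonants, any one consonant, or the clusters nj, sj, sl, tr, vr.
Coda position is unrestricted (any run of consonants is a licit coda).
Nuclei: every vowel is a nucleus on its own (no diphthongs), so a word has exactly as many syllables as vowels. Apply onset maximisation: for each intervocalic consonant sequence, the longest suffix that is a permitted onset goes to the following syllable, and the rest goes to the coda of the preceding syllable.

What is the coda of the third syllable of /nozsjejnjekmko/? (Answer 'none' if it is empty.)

The vowels are o, e, e, o — 4 nuclei, so 4 syllables.
V1 /o/ – V2 /e/: /zsj/ — longest licit onset from the right is /sj/, leaving /z/ as coda.
V2 /e/ – V3 /e/: /jnj/ splits as /j/ + /nj/ (/nj/ is the longest suffix that is a licit onset).
V3 /e/ – V4 /o/: /kmk/ — longest licit onset from the right is /k/, leaving /km/ as coda.
So the parse is noz.sjej.njekm.ko.
Syllable 3 is /njekm/: onset /nj/, nucleus /e/, coda /km/.

km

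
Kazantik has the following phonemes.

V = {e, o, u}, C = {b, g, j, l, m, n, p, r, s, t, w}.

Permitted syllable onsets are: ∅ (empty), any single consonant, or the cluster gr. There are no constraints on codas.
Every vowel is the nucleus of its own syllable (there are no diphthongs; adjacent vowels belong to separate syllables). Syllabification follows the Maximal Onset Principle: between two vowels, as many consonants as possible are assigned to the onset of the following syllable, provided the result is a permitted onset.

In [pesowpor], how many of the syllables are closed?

2

The vowels are e, o, o — 3 nuclei, so 3 syllables.
V1 /e/ – V2 /o/: just /s/ — single C goes to the following onset.
V2 /o/ – V3 /o/: /wp/ splits as /w/ + /p/ (/p/ is the longest suffix that is a licit onset).
So the parse is pe.sow.por.
Classifying each syllable: /pe/ (open), /sow/ (closed), /por/ (closed).
Closed syllables: 2.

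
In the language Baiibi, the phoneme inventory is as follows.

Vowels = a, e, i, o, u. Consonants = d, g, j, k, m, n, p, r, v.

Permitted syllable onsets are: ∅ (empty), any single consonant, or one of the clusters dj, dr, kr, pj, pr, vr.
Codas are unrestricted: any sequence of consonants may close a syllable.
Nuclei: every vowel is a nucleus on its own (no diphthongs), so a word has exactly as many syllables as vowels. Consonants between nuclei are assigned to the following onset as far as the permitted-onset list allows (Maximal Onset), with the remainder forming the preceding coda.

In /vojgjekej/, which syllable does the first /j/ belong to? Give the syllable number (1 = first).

1

Nuclei (vowels): o, e, e → 3 syllables.
/o…e/ gap (V1→V2): /jgj/ — longest licit onset from the right is /j/, leaving /jg/ as coda.
/e…e/ gap (V2→V3): /k/ → onset of the next syllable (single consonants are always licit onsets).
So the parse is vojg.je.kej.
The first /j/ is in the coda of syllable 1 (/vojg/).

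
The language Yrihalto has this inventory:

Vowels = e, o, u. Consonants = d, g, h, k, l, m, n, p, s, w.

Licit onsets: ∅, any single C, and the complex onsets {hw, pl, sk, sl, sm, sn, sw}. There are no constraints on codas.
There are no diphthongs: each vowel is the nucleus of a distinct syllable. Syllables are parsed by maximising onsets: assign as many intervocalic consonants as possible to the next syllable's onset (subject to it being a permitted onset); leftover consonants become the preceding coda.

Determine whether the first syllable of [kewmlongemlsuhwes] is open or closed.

The vowels are e, o, e, u, e — 5 nuclei, so 5 syllables.
/e…o/ gap (V1→V2): /wml/ splits as /wm/ + /l/ (/l/ is the longest suffix that is a licit onset).
/o…e/ gap (V2→V3): /ng/; trying suffixes from longest down, /g/ is the first permitted one, so coda /n/ | onset /g/.
/e…u/ gap (V3→V4): /mls/ splits as /ml/ + /s/ (/s/ is the longest suffix that is a licit onset).
/u…e/ gap (V4→V5): cluster /hw/ — /hw/ is itself a permitted onset, so the whole cluster goes right; preceding coda = ∅.
Result: kewm.lon.geml.su.hwes.
Syllable 1 is /kewm/ with coda /wm/, so it is closed.

closed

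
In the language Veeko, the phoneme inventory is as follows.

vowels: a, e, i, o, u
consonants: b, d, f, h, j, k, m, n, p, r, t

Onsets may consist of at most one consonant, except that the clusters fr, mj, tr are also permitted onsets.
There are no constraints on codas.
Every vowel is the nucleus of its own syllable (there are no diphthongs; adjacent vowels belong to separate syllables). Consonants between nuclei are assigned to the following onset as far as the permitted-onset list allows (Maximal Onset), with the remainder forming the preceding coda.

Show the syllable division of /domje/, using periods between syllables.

do.mje

Vowels present: o, e; each is a nucleus, giving 2 syllables.
σ1/σ2 boundary: /mj/ is a licit onset in full, so it all attaches to the next syllable.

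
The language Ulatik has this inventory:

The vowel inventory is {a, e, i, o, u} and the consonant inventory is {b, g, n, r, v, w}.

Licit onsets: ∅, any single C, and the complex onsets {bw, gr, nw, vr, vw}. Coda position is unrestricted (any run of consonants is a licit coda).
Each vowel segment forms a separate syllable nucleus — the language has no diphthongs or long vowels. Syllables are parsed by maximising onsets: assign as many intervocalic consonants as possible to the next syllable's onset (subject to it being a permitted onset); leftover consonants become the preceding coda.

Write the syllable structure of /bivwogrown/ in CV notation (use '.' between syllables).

CV.CCV.CCVCC

Vowels present: i, o, o; each is a nucleus, giving 3 syllables.
Between /i/ (V1) and /o/ (V2): /vw/ is a licit onset in full, so it all attaches to the next syllable.
Between /o/ (V2) and /o/ (V3): /gr/ — entire cluster is a permitted onset → onset /gr/, coda ∅.
Syllabification: bi.vwo.grown.
Mapping each syllable to C/V: /bi/ → CV, /vwo/ → CCV, /grown/ → CCVCC.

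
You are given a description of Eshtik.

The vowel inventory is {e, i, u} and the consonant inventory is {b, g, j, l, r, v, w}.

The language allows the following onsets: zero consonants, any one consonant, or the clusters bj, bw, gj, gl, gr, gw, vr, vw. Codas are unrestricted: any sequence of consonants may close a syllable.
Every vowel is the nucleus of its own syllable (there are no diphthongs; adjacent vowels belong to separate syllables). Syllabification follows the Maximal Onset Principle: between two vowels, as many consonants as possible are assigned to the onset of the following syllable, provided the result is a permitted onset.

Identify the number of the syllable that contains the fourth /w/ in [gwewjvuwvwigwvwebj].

3

Nuclei (vowels): e, u, i, e → 4 syllables.
Between /e/ (V1) and /u/ (V2): /wjv/; trying suffixes from longest down, /v/ is the first permitted one, so coda /wj/ | onset /v/.
Between /u/ (V2) and /i/ (V3): /wvw/ — longest licit onset from the right is /vw/, leaving /w/ as coda.
Between /i/ (V3) and /e/ (V4): /gwvw/ splits as /gw/ + /vw/ (/vw/ is the longest suffix that is a licit onset).
So the parse is gwewj.vuw.vwigw.vwebj.
The fourth /w/ is in the onset of syllable 3 (/vwigw/).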